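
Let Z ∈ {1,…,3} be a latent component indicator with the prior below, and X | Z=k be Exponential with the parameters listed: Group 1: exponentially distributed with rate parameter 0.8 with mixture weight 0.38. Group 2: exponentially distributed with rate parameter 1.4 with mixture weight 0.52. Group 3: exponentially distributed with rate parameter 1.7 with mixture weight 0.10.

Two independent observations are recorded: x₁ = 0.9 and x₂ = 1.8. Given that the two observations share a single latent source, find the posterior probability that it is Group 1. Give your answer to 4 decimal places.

0.5171

The responsibility of component k is P(Z=k) f_k(x) divided by Σ_j P(Z=j) f_j(x).
Since both observations come from the same component, the likelihood for component k is f_k(x₁)·f_k(x₂).
  L_1 = [0.389402] × [0.189542] = 0.0738081
  L_2 = [0.397116] × [0.112643] = 0.0447325
  L_3 = [0.368111] × [0.0797091] = 0.0293418
Prior × likelihood for each component:
  P(Z=1)·L_1 = 0.38 × 0.0738081 = 0.0280471
  P(Z=2)·L_2 = 0.52 × 0.0447325 = 0.0232609
  P(Z=3)·L_3 = 0.10 × 0.0293418 = 0.00293418
Normaliser: 0.0280471 + 0.0232609 + 0.00293418 = 0.0542421
Responsibility of Group 1: 0.0280471 / 0.0542421 ≈ 0.5171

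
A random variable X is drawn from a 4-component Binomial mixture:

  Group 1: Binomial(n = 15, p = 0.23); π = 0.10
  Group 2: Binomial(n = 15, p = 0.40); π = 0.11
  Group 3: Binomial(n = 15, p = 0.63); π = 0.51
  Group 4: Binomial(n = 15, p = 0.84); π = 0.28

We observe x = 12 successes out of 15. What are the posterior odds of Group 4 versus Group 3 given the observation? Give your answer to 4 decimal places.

Only the two components matter; the odds are (P(Z=i) f_i(x)) / (P(Z=j) f_j(x)).
Evaluate each component's likelihood at the observed value:
  L_1 = C(15,12)·0.23^12·0.77^3 = 455·2.19146e-08·0.456533 = 4.55216e-06
  L_2 = C(15,12)·0.40^12·0.60^3 = 455·1.67772e-05·0.216 = 0.00164886
  L_3 = C(15,12)·0.63^12·0.37^3 = 455·0.00390919·0.050653 = 0.0900955
  L_4 = C(15,12)·0.84^12·0.16^3 = 455·0.12341·0.004096 = 0.229997
0.0643992 / 0.0459487 ≈ 1.4015

1.4015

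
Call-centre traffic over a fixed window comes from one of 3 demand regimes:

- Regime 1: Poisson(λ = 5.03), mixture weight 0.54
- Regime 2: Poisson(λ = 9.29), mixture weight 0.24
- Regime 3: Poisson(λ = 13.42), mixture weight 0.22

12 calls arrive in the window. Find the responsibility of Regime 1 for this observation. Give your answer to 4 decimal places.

The responsibility of component k is π_k f_k(x) divided by Σ_j π_j f_j(x).
Evaluate each component's likelihood at the observed value:
  p_1 = 0.00358078
  p_2 = 0.0796629
  p_3 = 0.105794
Unnormalised posteriors:
  π_1·p_1 = 0.54 × 0.00358078 = 0.00193362
  π_2·p_2 = 0.24 × 0.0796629 = 0.0191191
  π_3·p_3 = 0.22 × 0.105794 = 0.0232747
Sum: 0.00193362 + 0.0191191 + 0.0232747 = 0.0443274
Responsibility of Regime 1: 0.00193362 / 0.0443274 ≈ 0.0436

0.0436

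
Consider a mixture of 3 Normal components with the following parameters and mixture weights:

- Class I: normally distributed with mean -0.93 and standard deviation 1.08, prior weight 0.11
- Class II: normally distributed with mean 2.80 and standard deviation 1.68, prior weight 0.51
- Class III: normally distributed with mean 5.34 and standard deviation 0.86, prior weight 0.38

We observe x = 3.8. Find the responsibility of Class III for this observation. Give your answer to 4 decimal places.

The responsibility of component k is P(Z=k) f_k(x) divided by Σ_j P(Z=j) f_j(x).
Evaluate each component's likelihood at the observed value:
  p_I = 2.52552e-05
  p_II = 0.198913
  p_III = 0.0933486
Prior × likelihood for each component:
  P(Z=I)·p_I = 0.11 × 2.52552e-05 = 2.77807e-06
  P(Z=II)·p_II = 0.51 × 0.198913 = 0.101446
  P(Z=III)·p_III = 0.38 × 0.0933486 = 0.0354725
Marginal: 2.77807e-06 + 0.101446 + 0.0354725 = 0.136921
P(Class III | data) ≈ 0.2591

0.2591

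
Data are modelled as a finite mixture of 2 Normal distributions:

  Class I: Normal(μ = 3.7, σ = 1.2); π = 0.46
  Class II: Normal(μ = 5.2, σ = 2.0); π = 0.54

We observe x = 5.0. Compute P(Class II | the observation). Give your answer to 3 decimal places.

Posterior ∝ prior × likelihood, so P(k | x) ∝ π_k f_k(x); normalise over all components.
Component likelihoods at x = 5.0:
  p_I = 0.184877
  p_II = 0.198476
Multiply by the mixture weights:
  π_I·p_I = 0.46 × 0.184877 = 0.0850433
  π_II·p_II = 0.54 × 0.198476 = 0.107177
Sum: 0.0850433 + 0.107177 = 0.192221
Responsibility of Class II: 0.107177 / 0.192221 ≈ 0.558

0.558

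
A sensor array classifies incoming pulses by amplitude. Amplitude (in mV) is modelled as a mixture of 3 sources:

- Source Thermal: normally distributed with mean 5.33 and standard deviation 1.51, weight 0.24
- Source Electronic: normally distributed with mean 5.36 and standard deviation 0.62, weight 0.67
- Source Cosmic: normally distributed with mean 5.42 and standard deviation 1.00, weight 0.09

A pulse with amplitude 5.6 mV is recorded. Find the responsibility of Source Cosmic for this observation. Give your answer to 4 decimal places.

Apply Bayes' rule: the posterior for each component is proportional to its prior times its likelihood at x.
Normal densities:
  L_Thermal = 0.26001
  L_Electronic = 0.597008
  L_Cosmic = 0.392531
Unnormalised posteriors:
  π_Thermal·L_Thermal = 0.24 × 0.26001 = 0.0624025
  π_Electronic·L_Electronic = 0.67 × 0.597008 = 0.399995
  π_Cosmic·L_Cosmic = 0.09 × 0.392531 = 0.0353278
Sum: 0.0624025 + 0.399995 + 0.0353278 = 0.497726
So the posterior for Source Cosmic is 0.0353278 / 0.497726 ≈ 0.0710.

0.0710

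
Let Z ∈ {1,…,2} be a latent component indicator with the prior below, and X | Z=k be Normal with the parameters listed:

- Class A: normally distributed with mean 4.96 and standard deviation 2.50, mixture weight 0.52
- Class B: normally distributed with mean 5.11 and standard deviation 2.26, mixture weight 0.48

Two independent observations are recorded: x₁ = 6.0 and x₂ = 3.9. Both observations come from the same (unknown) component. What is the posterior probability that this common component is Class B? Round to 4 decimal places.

0.5193

By Bayes' theorem, P(k | x) = w_k f_k(x) / Σ_j w_j f_j(x).
Since both observations come from the same component, the likelihood for component k is f_k(x₁)·f_k(x₂).
  L_A = [0.14635] × [0.145859] = 0.0213463
  L_B = [0.163353] × [0.152952] = 0.0249851
Unnormalised posteriors:
  w_A·L_A = 0.52 × 0.0213463 = 0.0111001
  w_B·L_B = 0.48 × 0.0249851 = 0.0119929
Normaliser: 0.0111001 + 0.0119929 = 0.023093
So the posterior for Class B is 0.0119929 / 0.023093 ≈ 0.5193.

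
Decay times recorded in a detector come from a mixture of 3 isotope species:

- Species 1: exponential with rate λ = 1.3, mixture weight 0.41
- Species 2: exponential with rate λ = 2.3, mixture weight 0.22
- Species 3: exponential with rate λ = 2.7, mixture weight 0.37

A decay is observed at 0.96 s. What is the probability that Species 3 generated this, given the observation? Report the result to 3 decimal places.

By Bayes' theorem, P(k | x) = π_k f_k(x) / Σ_j π_j f_j(x).
Evaluate each component's likelihood at the observed value:
  L_1 = 1.3·e^(−1.3·0.96) = 1.3·e^(−1.2480) = 0.373202
  L_2 = 2.3·e^(−2.3·0.96) = 2.3·e^(−2.2080) = 0.252817
  L_3 = 2.7·e^(−2.7·0.96) = 2.7·e^(−2.5920) = 0.202149
Weight by the priors:
  π_1·L_1 = 0.41 × 0.373202 = 0.153013
  π_2·L_2 = 0.22 × 0.252817 = 0.0556197
  π_3·L_3 = 0.37 × 0.202149 = 0.0747953
Evidence: 0.153013 + 0.0556197 + 0.0747953 = 0.283428
So the posterior for Species 3 is 0.0747953 / 0.283428 ≈ 0.264.

0.264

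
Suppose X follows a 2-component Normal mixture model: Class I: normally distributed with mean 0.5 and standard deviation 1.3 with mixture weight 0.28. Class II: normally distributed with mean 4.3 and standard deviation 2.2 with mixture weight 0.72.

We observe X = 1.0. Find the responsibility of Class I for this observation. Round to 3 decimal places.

Apply Bayes' rule: the posterior for each component is proportional to its prior times its likelihood at x.
Normal densities:
  f_I = 0.285
  f_II = 0.0588716
Weight by the priors:
  P(Z=I)·f_I = 0.28 × 0.285 = 0.0797999
  P(Z=II)·f_II = 0.72 × 0.0588716 = 0.0423876
Denominator: 0.0797999 + 0.0423876 = 0.122187
P(Class I | x) ≈ 0.653

0.653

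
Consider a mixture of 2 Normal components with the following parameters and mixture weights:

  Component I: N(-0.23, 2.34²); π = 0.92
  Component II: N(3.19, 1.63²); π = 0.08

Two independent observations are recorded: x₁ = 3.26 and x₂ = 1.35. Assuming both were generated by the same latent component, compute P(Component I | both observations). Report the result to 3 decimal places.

Apply Bayes' rule: the posterior for each component is proportional to its prior times its likelihood at x.
Since both observations come from the same component, the likelihood for component k is f_k(x₁)·f_k(x₂).
  f_I = [0.0560615] × [0.135736] = 0.00760955
  f_II = [0.244524] × [0.129425] = 0.0316476
Multiply by the mixture weights:
  w_I·f_I = 0.92 × 0.00760955 = 0.00700078
  w_II·f_II = 0.08 × 0.0316476 = 0.00253181
Evidence: 0.00700078 + 0.00253181 = 0.00953259
So the posterior for Component I is 0.00700078 / 0.00953259 ≈ 0.734.

0.734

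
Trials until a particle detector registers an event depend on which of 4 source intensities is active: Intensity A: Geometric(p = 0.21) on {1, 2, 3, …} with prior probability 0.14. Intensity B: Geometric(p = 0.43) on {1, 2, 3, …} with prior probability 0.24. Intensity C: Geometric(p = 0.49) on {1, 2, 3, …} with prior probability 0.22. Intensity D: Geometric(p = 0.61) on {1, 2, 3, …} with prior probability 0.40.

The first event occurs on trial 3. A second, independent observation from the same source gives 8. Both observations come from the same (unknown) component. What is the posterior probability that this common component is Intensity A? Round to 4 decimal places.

0.6291

Posterior ∝ prior × likelihood, so P(k | x) ∝ π_k f_k(x); normalise over all components.
Since both observations come from the same component, the likelihood for component k is f_k(x₁)·f_k(x₂).
  L_A = [0.131061] × [0.0403282] = 0.00528546
  L_B = [0.139707] × [0.00840606] = 0.00117439
  L_C = [0.127449] × [0.00439731] = 0.000560433
  L_D = [0.092781] × [0.000837109] = 7.76678e-05
Prior × likelihood for each component:
  π_A·L_A = 0.14 × 0.00528546 = 0.000739964
  π_B·L_B = 0.24 × 0.00117439 = 0.000281852
  π_C·L_C = 0.22 × 0.000560433 = 0.000123295
  π_D·L_D = 0.40 × 7.76678e-05 = 3.10671e-05
Sum: 0.000739964 + 0.000281852 + 0.000123295 + 3.10671e-05 = 0.00117618
Responsibility of Intensity A: 0.000739964 / 0.00117618 ≈ 0.6291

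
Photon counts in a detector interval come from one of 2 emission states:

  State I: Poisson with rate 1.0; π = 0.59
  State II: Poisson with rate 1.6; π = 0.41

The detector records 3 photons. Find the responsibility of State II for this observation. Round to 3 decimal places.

0.610

By Bayes' theorem, P(k | x) = π_k f_k(x) / Σ_j π_j f_j(x).
Evaluate each component's likelihood at the observed value:
  L_I = 0.0613132
  L_II = 0.137828
Prior × likelihood for each component:
  π_I·L_I = 0.59 × 0.0613132 = 0.0361748
  π_II·L_II = 0.41 × 0.137828 = 0.0565095
Normaliser: 0.0361748 + 0.0565095 = 0.0926843
P(State II | 3 photons) ≈ 0.610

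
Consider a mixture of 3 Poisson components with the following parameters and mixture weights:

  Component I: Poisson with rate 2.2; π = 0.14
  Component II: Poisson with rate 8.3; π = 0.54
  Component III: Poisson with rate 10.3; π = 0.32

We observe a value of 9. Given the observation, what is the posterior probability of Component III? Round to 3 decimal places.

0.359

Apply Bayes' rule: the posterior for each component is proportional to its prior times its likelihood at x.
Component likelihoods at x = 9:
  p_I = e^(−2.2)·2.2^9/9! = 0.000368632
  p_II = e^(−8.3)·8.3^9/9! = 0.128025
  p_III = e^(−10.3)·10.3^9/9! = 0.120931
Prior × likelihood for each component:
  π_I·p_I = 0.14 × 0.000368632 = 5.16085e-05
  π_II·p_II = 0.54 × 0.128025 = 0.0691336
  π_III·p_III = 0.32 × 0.120931 = 0.038698
Normaliser: 5.16085e-05 + 0.0691336 + 0.038698 = 0.107883
P(Component III | the observation) ≈ 0.359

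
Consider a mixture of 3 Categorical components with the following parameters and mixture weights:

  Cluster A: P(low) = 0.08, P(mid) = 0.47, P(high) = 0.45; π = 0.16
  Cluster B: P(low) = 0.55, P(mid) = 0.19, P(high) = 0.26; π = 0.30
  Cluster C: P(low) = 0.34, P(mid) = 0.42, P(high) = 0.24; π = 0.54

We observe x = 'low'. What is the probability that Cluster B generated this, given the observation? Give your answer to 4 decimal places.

0.4566

The responsibility of component k is π_k f_k(x) divided by Σ_j π_j f_j(x).
Evaluate each component's likelihood at the observed value:
  f_A = P(low | comp) = 0.08
  f_B = P(low | comp) = 0.55
  f_C = P(low | comp) = 0.34
Prior × likelihood for each component:
  π_A·f_A = 0.16 × 0.08 = 0.0128
  π_B·f_B = 0.30 × 0.55 = 0.165
  π_C·f_C = 0.54 × 0.34 = 0.1836
Evidence: 0.0128 + 0.165 + 0.1836 = 0.3614
So the posterior for Cluster B is 0.165 / 0.3614 ≈ 0.4566.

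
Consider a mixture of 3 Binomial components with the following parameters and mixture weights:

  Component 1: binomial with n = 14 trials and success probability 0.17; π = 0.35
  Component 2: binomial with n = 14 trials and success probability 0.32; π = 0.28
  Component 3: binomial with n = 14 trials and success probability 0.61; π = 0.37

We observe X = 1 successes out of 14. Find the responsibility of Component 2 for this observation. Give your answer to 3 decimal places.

By Bayes' theorem, P(k | x) = π_k f_k(x) / Σ_j π_j f_j(x).
Binomial probabilities:
  f_1 = C(14,1)·0.17^1·0.83^13 = 14·0.17·0.0887187 = 0.211151
  f_2 = C(14,1)·0.32^1·0.68^13 = 14·0.32·0.00664685 = 0.0297779
  f_3 = C(14,1)·0.61^1·0.39^13 = 14·0.61·4.82881e-06 = 4.1238e-05
Weight by the priors:
  π_1·f_1 = 0.35 × 0.211151 = 0.0739027
  π_2·f_2 = 0.28 × 0.0297779 = 0.00833781
  π_3·f_3 = 0.37 × 4.1238e-05 = 1.52581e-05
Sum: 0.0739027 + 0.00833781 + 1.52581e-05 = 0.0822557
P(Component 2 | data) = 0.00833781 / 0.0822557 ≈ 0.101

0.101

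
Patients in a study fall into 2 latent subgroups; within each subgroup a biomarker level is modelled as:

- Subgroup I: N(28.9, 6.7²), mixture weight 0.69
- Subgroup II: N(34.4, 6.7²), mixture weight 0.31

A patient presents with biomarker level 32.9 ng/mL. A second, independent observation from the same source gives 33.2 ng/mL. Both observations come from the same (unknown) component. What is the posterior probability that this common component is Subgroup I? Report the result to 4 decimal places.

0.6123

P(component k | x) = P(Z=k)·f_k(x) / marginal(x), where marginal(x) = Σ_j P(Z=j)·f_j(x).
Since both observations come from the same component, the likelihood for component k is f_k(x₁)·f_k(x₂).
  p_I = [0.049824] × [0.0484611] = 0.00241452
  p_II = [0.0580699] × [0.0585962] = 0.00340268
Weight by the priors:
  P(Z=I)·p_I = 0.69 × 0.00241452 = 0.00166602
  P(Z=II)·p_II = 0.31 × 0.00340268 = 0.00105483
Normaliser: 0.00166602 + 0.00105483 = 0.00272085
Responsibility of Subgroup I: 0.00166602 / 0.00272085 ≈ 0.6123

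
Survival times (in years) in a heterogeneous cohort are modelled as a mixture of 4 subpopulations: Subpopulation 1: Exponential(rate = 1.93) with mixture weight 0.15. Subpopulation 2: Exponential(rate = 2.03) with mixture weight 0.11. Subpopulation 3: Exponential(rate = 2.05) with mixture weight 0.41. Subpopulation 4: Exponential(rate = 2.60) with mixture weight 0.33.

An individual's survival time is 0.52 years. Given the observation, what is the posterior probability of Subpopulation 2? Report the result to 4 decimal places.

By Bayes' theorem, P(k | x) = P(Z=k) f_k(x) / Σ_j P(Z=j) f_j(x).
Component likelihoods at x = 0.52 years:
  L_1 = 1.93·e^(−1.93·0.52) = 1.93·e^(−1.0036) = 0.707456
  L_2 = 2.03·e^(−2.03·0.52) = 2.03·e^(−1.0556) = 0.706407
  L_3 = 2.05·e^(−2.05·0.52) = 2.05·e^(−1.0660) = 0.705986
  L_4 = 2.60·e^(−2.60·0.52) = 2.60·e^(−1.3520) = 0.672678
Multiply by the mixture weights:
  P(Z=1)·L_1 = 0.15 × 0.707456 = 0.106118
  P(Z=2)·L_2 = 0.11 × 0.706407 = 0.0777047
  P(Z=3)·L_3 = 0.41 × 0.705986 = 0.289454
  P(Z=4)·L_4 = 0.33 × 0.672678 = 0.221984
Evidence: 0.106118 + 0.0777047 + 0.289454 + 0.221984 = 0.695261
P(Subpopulation 2 | 0.52 years) = 0.0777047 / 0.695261 ≈ 0.1118

0.1118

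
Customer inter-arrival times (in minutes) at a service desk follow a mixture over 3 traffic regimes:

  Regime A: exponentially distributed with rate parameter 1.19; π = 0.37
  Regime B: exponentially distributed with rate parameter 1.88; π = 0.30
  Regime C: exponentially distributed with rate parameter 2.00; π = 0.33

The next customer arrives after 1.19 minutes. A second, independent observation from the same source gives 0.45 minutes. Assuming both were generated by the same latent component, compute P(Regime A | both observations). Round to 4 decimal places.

Apply Bayes' rule: the posterior for each component is proportional to its prior times its likelihood at x.
Since both observations come from the same component, the likelihood for component k is f_k(x₁)·f_k(x₂).
  f_A = [1.19·e^(−1.19·1.19) = 1.19·e^(−1.4161) = 0.288764] × [0.696598] = 0.201152
  f_B = [1.88·e^(−1.88·1.19) = 1.88·e^(−2.2372) = 0.200703] × [0.806761] = 0.161919
  f_C = [2.00·e^(−2.00·1.19) = 2.00·e^(−2.3800) = 0.185101] × [0.813139] = 0.150513
Prior × likelihood for each component:
  P(Z=A)·f_A = 0.37 × 0.201152 = 0.0744263
  P(Z=B)·f_B = 0.30 × 0.161919 = 0.0485758
  P(Z=C)·f_C = 0.33 × 0.150513 = 0.0496693
Marginal: 0.0744263 + 0.0485758 + 0.0496693 = 0.172671
P(Regime A | x) ≈ 0.4310

0.4310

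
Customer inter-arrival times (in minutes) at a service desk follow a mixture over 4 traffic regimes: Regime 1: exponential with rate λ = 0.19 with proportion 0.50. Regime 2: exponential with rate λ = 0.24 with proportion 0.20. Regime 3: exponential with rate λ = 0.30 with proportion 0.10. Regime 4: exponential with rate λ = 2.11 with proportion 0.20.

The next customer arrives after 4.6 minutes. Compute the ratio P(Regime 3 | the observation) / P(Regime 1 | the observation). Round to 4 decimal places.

Only the two components matter; the odds are (w_i f_i(x)) / (w_j f_j(x)).
Exponential densities:
  p_1 = 0.079283
  p_2 = 0.0795701
  p_3 = 0.0754736
  p_4 = 0.000128535
Odds = (0.10/0.50) × (0.0754736/0.079283) = 0.2 × 0.951951 ≈ 0.1904

0.1904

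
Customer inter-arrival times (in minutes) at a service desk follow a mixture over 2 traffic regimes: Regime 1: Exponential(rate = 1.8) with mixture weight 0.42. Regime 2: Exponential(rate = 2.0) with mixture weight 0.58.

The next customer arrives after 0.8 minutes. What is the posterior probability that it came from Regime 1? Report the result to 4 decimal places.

P(component k | x) = P(Z=k)·f_k(x) / marginal(x), where marginal(x) = Σ_j P(Z=j)·f_j(x).
Evaluate each component's likelihood at the observed value:
  p_1 = 0.42647
  p_2 = 0.403793
Multiply by the mixture weights:
  P(Z=1)·p_1 = 0.42 × 0.42647 = 0.179117
  P(Z=2)·p_2 = 0.58 × 0.403793 = 0.2342
Normaliser: 0.179117 + 0.2342 = 0.413317
So the posterior for Regime 1 is 0.179117 / 0.413317 ≈ 0.4334.

0.4334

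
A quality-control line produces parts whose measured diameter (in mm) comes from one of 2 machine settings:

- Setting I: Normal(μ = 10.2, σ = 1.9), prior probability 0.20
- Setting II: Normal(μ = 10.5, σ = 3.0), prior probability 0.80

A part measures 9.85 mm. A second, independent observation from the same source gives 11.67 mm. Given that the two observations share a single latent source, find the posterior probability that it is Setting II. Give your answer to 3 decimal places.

0.666

By Bayes' theorem, P(k | x) = π_k f_k(x) / Σ_j π_j f_j(x).
Since both observations come from the same component, the likelihood for component k is f_k(x₁)·f_k(x₂).
  L_I = [(1/(1.9·√(2π)))·exp(−(9.85−10.2)²/(2·1.9²)) = 0.209970·exp(-0.01697) = 0.206437] × [0.155659] = 0.0321339
  L_II = [(1/(3.0·√(2π)))·exp(−(9.85−10.5)²/(2·3.0²)) = 0.132981·exp(-0.02347) = 0.129896] × [0.123243] = 0.0160087
Prior × likelihood for each component:
  π_I·L_I = 0.20 × 0.0321339 = 0.00642677
  π_II·L_II = 0.80 × 0.0160087 = 0.0128069
Marginal: 0.00642677 + 0.0128069 = 0.0192337
So the posterior for Setting II is 0.0128069 / 0.0192337 ≈ 0.666.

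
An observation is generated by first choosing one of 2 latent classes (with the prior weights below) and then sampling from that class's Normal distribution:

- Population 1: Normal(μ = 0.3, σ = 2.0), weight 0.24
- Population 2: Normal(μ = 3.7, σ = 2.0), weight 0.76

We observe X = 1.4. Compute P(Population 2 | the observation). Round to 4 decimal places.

0.6554

By Bayes' theorem, P(k | x) = P(Z=k) f_k(x) / Σ_j P(Z=j) f_j(x).
Normal densities:
  p_1 = (1/(2.0·√(2π)))·exp(−(1.4−0.3)²/(2·2.0²)) = 0.199471·exp(-0.15125) = 0.171472
  p_2 = (1/(2.0·√(2π)))·exp(−(1.4−3.7)²/(2·2.0²)) = 0.199471·exp(-0.66125) = 0.102968
Unnormalised posteriors:
  P(Z=1)·p_1 = 0.24 × 0.171472 = 0.0411533
  P(Z=2)·p_2 = 0.76 × 0.102968 = 0.0782558
Marginal: 0.0411533 + 0.0782558 = 0.119409
P(Population 2 | 1.4) ≈ 0.6554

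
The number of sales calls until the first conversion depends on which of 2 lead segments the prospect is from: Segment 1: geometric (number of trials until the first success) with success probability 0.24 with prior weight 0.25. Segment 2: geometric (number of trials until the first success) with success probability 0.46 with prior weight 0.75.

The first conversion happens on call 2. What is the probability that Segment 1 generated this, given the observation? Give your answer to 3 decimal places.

Posterior ∝ prior × likelihood, so P(k | x) ∝ π_k f_k(x); normalise over all components.
Component likelihoods at x = 2:
  f_1 = 0.24·(1−0.24)^1 = 0.24·0.76 = 0.1824
  f_2 = 0.46·(1−0.46)^1 = 0.46·0.54 = 0.2484
Unnormalised posteriors:
  π_1·f_1 = 0.25 × 0.1824 = 0.0456
  π_2·f_2 = 0.75 × 0.2484 = 0.1863
Normaliser: 0.0456 + 0.1863 = 0.2319
P(Segment 1 | x) ≈ 0.197

0.197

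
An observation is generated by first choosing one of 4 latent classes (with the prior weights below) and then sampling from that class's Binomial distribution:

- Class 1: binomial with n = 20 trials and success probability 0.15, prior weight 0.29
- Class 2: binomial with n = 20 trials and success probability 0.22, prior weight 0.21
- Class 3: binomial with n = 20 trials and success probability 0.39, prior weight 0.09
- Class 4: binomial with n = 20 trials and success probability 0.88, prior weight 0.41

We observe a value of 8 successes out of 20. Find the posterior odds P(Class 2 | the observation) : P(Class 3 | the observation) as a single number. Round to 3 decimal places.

Since P(k|x) ∝ π_k f_k(x), the posterior odds are π_i f_i(x) / (π_j f_j(x)).
Binomial probabilities:
  p_1 = 0.00459224
  p_2 = 0.0350577
  p_3 = 0.178954
  p_4 = 4.03928e-07
Posterior odds = (π_2·p_2) / (π_3·p_3) = (0.21·0.0350577) / (0.09·0.178954) = 0.00736212 / 0.0161059 ≈ 0.457

0.457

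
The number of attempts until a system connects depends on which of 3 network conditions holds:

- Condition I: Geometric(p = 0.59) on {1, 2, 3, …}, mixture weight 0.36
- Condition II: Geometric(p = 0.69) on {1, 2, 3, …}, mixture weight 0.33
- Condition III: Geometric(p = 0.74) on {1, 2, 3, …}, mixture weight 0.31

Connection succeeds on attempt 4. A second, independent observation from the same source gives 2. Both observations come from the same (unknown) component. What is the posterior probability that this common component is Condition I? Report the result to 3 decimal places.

0.614

Apply Bayes' rule: the posterior for each component is proportional to its prior times its likelihood at x.
Since both observations come from the same component, the likelihood for component k is f_k(x₁)·f_k(x₂).
  f_I = [0.0406634] × [0.2419] = 0.00983647
  f_II = [0.0205558] × [0.2139] = 0.00439688
  f_III = [0.0130062] × [0.1924] = 0.0025024
Prior × likelihood for each component:
  π_I·f_I = 0.36 × 0.00983647 = 0.00354113
  π_II·f_II = 0.33 × 0.00439688 = 0.00145097
  π_III·f_III = 0.31 × 0.0025024 = 0.000775744
Evidence: 0.00354113 + 0.00145097 + 0.000775744 = 0.00576785
P(Condition I | data) = 0.00354113 / 0.00576785 ≈ 0.614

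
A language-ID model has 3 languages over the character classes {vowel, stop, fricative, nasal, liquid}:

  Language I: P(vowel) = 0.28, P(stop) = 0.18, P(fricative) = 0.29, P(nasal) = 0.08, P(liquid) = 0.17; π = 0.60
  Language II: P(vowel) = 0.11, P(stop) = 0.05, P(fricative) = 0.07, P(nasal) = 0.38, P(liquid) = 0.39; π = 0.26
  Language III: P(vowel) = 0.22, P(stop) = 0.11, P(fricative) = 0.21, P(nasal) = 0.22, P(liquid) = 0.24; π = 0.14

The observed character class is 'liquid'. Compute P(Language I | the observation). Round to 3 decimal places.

Posterior ∝ prior × likelihood, so P(k | x) ∝ π_k f_k(x); normalise over all components.
Component likelihoods at x = 'liquid':
  p_I = 0.17
  p_II = 0.39
  p_III = 0.24
Prior × likelihood for each component:
  π_I·p_I = 0.60 × 0.17 = 0.102
  π_II·p_II = 0.26 × 0.39 = 0.1014
  π_III·p_III = 0.14 × 0.24 = 0.0336
Sum: 0.102 + 0.1014 + 0.0336 = 0.237
Responsibility of Language I: 0.102 / 0.237 ≈ 0.430

0.430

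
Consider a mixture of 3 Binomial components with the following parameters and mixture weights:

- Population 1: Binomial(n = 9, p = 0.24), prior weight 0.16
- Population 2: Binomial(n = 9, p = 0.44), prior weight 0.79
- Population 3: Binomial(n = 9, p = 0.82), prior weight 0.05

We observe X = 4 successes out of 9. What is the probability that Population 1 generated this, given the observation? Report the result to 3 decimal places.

0.076

By Bayes' theorem, P(k | x) = π_k f_k(x) / Σ_j π_j f_j(x).
Binomial probabilities:
  f_1 = 0.105995
  f_2 = 0.260089
  f_3 = 0.0107644
Multiply by the mixture weights:
  π_1·f_1 = 0.16 × 0.105995 = 0.0169591
  π_2·f_2 = 0.79 × 0.260089 = 0.20547
  π_3·f_3 = 0.05 × 0.0107644 = 0.000538218
Marginal: 0.0169591 + 0.20547 + 0.000538218 = 0.222967
P(Population 1 | the observation) = 0.0169591 / 0.222967 ≈ 0.076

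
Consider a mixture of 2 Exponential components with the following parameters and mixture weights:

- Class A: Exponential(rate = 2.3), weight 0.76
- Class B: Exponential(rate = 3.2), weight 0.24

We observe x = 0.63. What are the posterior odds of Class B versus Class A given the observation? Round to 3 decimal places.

Only the two components matter; the odds are (π_i f_i(x)) / (π_j f_j(x)).
Evaluate each component's likelihood at the observed value:
  p_A = 2.3·e^(−2.3·0.63) = 2.3·e^(−1.4490) = 0.540051
  p_B = 3.2·e^(−3.2·0.63) = 3.2·e^(−2.0160) = 0.426199
0.102288 / 0.410439 ≈ 0.249

0.249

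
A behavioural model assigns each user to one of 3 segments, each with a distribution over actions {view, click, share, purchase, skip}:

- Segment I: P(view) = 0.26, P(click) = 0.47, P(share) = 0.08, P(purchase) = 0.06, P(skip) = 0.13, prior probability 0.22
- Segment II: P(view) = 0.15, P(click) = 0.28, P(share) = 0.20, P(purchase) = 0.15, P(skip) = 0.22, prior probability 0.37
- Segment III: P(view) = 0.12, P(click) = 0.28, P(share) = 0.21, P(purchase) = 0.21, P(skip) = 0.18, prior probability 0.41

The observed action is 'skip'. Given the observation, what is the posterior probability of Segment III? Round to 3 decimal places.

0.402

By Bayes' theorem, P(k | x) = π_k f_k(x) / Σ_j π_j f_j(x).
Component likelihoods at x = 'skip':
  L_I = 0.13
  L_II = 0.22
  L_III = 0.18
Unnormalised posteriors:
  π_I·L_I = 0.22 × 0.13 = 0.0286
  π_II·L_II = 0.37 × 0.22 = 0.0814
  π_III·L_III = 0.41 × 0.18 = 0.0738
Marginal: 0.0286 + 0.0814 + 0.0738 = 0.1838
P(Segment III | the observation) = 0.0738 / 0.1838 ≈ 0.402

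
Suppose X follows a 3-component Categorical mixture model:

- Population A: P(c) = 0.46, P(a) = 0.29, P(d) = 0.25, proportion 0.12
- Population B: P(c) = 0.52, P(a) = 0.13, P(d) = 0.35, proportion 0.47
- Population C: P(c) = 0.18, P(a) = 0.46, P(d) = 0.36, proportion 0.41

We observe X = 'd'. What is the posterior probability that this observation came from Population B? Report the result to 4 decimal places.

By Bayes' theorem, P(k | x) = π_k f_k(x) / Σ_j π_j f_j(x).
Categorical probabilities:
  p_A = P(d | comp) = 0.25
  p_B = P(d | comp) = 0.35
  p_C = P(d | comp) = 0.36
Prior × likelihood for each component:
  π_A·p_A = 0.12 × 0.25 = 0.03
  π_B·p_B = 0.47 × 0.35 = 0.1645
  π_C·p_C = 0.41 × 0.36 = 0.1476
Denominator: 0.03 + 0.1645 + 0.1476 = 0.3421
P(Population B | the observation) = 0.1645 / 0.3421 ≈ 0.4809

0.4809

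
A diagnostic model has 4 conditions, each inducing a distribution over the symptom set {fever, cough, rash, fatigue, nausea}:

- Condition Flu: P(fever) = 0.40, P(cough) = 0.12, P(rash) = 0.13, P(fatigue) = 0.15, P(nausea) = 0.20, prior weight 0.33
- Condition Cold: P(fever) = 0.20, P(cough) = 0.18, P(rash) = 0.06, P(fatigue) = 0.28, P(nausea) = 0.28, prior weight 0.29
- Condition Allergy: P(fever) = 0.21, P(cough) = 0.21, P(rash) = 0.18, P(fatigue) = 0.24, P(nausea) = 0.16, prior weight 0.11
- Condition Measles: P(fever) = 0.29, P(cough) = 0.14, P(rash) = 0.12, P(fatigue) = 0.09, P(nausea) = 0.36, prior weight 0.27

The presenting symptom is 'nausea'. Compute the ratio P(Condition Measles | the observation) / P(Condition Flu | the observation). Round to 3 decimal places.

1.473

The posterior odds equal the prior odds times the likelihood ratio: (P(Z=i)/P(Z=j))·(f_i(x)/f_j(x)).
Evaluate each component's likelihood at the observed value:
  L_Flu = P(nausea | comp) = 0.20
  L_Cold = P(nausea | comp) = 0.28
  L_Allergy = P(nausea | comp) = 0.16
  L_Measles = P(nausea | comp) = 0.36
Odds = (0.27/0.33) × (0.36/0.2) = 0.818182 × 1.8 ≈ 1.473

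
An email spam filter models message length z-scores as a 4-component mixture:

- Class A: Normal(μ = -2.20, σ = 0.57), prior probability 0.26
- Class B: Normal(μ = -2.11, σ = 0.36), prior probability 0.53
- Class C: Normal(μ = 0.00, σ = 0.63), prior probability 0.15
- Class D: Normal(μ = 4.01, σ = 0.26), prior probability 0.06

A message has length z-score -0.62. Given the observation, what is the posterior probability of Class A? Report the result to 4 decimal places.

0.0624

The responsibility of component k is π_k f_k(x) divided by Σ_j π_j f_j(x).
Component likelihoods at x = -0.62:
  p_A = (1/(0.57·√(2π)))·exp(−(-0.62−-2.20)²/(2·0.57²)) = 0.699899·exp(-3.84180) = 0.0150163
  p_B = (1/(0.36·√(2π)))·exp(−(-0.62−-2.11)²/(2·0.36²)) = 1.108173·exp(-8.56520) = 0.000211246
  p_C = (1/(0.63·√(2π)))·exp(−(-0.62−0.00)²/(2·0.63²)) = 0.633242·exp(-0.48425) = 0.390177
  p_D = (1/(0.26·√(2π)))·exp(−(-0.62−4.01)²/(2·0.26²)) = 1.534393·exp(-158.55695) = 2.11606e-69
Weight by the priors:
  π_A·p_A = 0.26 × 0.0150163 = 0.00390425
  π_B·p_B = 0.53 × 0.000211246 = 0.00011196
  π_C·p_C = 0.15 × 0.390177 = 0.0585265
  π_D·p_D = 0.06 × 2.11606e-69 = 1.26963e-70
Denominator: 0.00390425 + 0.00011196 + 0.0585265 + 1.26963e-70 = 0.0625427
P(Class A | the observation) = 0.00390425 / 0.0625427 ≈ 0.0624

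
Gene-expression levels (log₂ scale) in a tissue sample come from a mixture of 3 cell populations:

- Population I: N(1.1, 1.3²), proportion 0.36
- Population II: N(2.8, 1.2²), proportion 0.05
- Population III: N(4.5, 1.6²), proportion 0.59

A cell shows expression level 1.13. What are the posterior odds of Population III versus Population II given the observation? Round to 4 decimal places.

The posterior odds equal the prior odds times the likelihood ratio: (P(Z=i)/P(Z=j))·(f_i(x)/f_j(x)).
Component likelihoods at x = 1.13:
  f_I = (1/(1.3·√(2π)))·exp(−(1.13−1.1)²/(2·1.3²)) = 0.306879·exp(-0.00027) = 0.306797
  f_II = (1/(1.2·√(2π)))·exp(−(1.13−2.8)²/(2·1.2²)) = 0.332452·exp(-0.96837) = 0.126233
  f_III = (1/(1.6·√(2π)))·exp(−(1.13−4.5)²/(2·1.6²)) = 0.249339·exp(-2.21814) = 0.0271308
Odds = (0.59/0.05) × (0.0271308/0.126233) = 11.8 × 0.214927 ≈ 2.5361

2.5361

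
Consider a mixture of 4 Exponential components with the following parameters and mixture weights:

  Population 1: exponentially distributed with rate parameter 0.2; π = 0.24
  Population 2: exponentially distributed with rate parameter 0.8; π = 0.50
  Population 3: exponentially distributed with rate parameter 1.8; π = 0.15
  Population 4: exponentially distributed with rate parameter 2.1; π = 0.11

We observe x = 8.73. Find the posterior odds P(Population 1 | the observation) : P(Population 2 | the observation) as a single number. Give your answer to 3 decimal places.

22.595

The posterior odds equal the prior odds times the likelihood ratio: (w_i/w_j)·(f_i(x)/f_j(x)).
Component likelihoods at x = 8.73:
  f_1 = 0.0348941
  f_2 = 0.000741272
  f_3 = 2.6963e-07
  f_4 = 2.29244e-08
Odds = (0.24/0.50) × (0.0348941/0.000741272) = 0.48 × 47.0733 ≈ 22.595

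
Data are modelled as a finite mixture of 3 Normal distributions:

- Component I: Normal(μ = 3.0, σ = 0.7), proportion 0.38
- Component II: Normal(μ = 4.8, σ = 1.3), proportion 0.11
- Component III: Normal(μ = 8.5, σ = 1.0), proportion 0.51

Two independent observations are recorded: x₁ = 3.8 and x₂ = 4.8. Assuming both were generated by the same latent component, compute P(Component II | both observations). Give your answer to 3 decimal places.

Apply Bayes' rule: the posterior for each component is proportional to its prior times its likelihood at x.
Since both observations come from the same component, the likelihood for component k is f_k(x₁)·f_k(x₂).
  p_I = [(1/(0.7·√(2π)))·exp(−(3.8−3.0)²/(2·0.7²)) = 0.569918·exp(-0.65306) = 0.296614] × [0.0208921] = 0.00619687
  p_II = [(1/(1.3·√(2π)))·exp(−(3.8−4.8)²/(2·1.3²)) = 0.306879·exp(-0.29586) = 0.228285] × [0.306879] = 0.0700558
  p_III = [(1/(1.0·√(2π)))·exp(−(3.8−8.5)²/(2·1.0²)) = 0.398942·exp(-11.04500) = 6.36983e-06] × [0.00042478] = 2.70578e-09
Weight by the priors:
  π_I·p_I = 0.38 × 0.00619687 = 0.00235481
  π_II·p_II = 0.11 × 0.0700558 = 0.00770614
  π_III·p_III = 0.51 × 2.70578e-09 = 1.37995e-09
Sum: 0.00235481 + 0.00770614 + 1.37995e-09 = 0.0100609
So the posterior for Component II is 0.00770614 / 0.0100609 ≈ 0.766.

0.766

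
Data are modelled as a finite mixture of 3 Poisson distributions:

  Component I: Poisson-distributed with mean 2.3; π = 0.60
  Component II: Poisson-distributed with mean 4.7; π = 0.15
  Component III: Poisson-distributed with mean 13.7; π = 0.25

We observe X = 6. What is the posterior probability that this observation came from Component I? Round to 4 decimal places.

0.3497

The responsibility of component k is π_k f_k(x) divided by Σ_j π_j f_j(x).
Evaluate each component's likelihood at the observed value:
  L_I = 0.0206138
  L_II = 0.136167
  L_III = 0.0103076
Multiply by the mixture weights:
  π_I·L_I = 0.60 × 0.0206138 = 0.0123683
  π_II·L_II = 0.15 × 0.136167 = 0.020425
  π_III·L_III = 0.25 × 0.0103076 = 0.00257689
Marginal: 0.0123683 + 0.020425 + 0.00257689 = 0.0353701
P(Component I | x) ≈ 0.3497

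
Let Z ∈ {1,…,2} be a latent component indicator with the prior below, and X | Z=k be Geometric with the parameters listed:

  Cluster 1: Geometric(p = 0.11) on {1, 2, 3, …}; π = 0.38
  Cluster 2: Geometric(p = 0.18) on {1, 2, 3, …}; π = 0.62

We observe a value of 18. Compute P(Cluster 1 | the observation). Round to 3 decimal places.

0.601

By Bayes' theorem, P(k | x) = P(Z=k) f_k(x) / Σ_j P(Z=j) f_j(x).
Geometric probabilities:
  p_1 = 0.11·(1−0.11)^17 = 0.11·0.137921 = 0.0151713
  p_2 = 0.18·(1−0.18)^17 = 0.18·0.0342638 = 0.00616748
Unnormalised posteriors:
  P(Z=1)·p_1 = 0.38 × 0.0151713 = 0.00576509
  P(Z=2)·p_2 = 0.62 × 0.00616748 = 0.00382384
Denominator: 0.00576509 + 0.00382384 = 0.00958893
P(Cluster 1 | data) = 0.00576509 / 0.00958893 ≈ 0.601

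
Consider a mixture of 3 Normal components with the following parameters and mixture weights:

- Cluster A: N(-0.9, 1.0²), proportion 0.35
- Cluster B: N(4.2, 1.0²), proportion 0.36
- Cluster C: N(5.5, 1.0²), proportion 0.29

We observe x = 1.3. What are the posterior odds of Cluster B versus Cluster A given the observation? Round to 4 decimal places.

0.1726

Since P(k|x) ∝ π_k f_k(x), the posterior odds are π_i f_i(x) / (π_j f_j(x)).
Evaluate each component's likelihood at the observed value:
  p_A = (1/(1.0·√(2π)))·exp(−(1.3−-0.9)²/(2·1.0²)) = 0.398942·exp(-2.42000) = 0.0354746
  p_B = (1/(1.0·√(2π)))·exp(−(1.3−4.2)²/(2·1.0²)) = 0.398942·exp(-4.20500) = 0.00595253
  p_C = (1/(1.0·√(2π)))·exp(−(1.3−5.5)²/(2·1.0²)) = 0.398942·exp(-8.82000) = 5.89431e-05
0.00214291 / 0.0124161 ≈ 0.1726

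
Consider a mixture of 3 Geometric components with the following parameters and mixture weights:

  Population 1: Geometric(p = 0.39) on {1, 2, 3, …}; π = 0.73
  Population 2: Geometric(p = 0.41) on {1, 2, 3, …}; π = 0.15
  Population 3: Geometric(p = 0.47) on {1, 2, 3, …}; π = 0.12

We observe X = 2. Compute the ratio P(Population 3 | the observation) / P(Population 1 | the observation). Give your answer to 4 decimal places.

0.1721

Posterior odds = (P(Z=i) f_i(x)) / (P(Z=j) f_j(x)); the normalising sum cancels.
Geometric probabilities:
  L_1 = 0.39·(1−0.39)^1 = 0.39·0.61 = 0.2379
  L_2 = 0.41·(1−0.41)^1 = 0.41·0.59 = 0.2419
  L_3 = 0.47·(1−0.47)^1 = 0.47·0.53 = 0.2491
Posterior odds = (P(Z=3)·L_3) / (P(Z=1)·L_1) = (0.12·0.2491) / (0.73·0.2379) = 0.029892 / 0.173667 ≈ 0.1721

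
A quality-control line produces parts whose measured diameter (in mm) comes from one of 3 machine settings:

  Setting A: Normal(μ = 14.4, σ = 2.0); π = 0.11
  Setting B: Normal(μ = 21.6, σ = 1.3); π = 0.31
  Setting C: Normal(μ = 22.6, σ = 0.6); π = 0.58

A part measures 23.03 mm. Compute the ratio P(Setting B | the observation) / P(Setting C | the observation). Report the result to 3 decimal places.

0.174

Only the two components matter; the odds are (π_i f_i(x)) / (π_j f_j(x)).
Normal densities:
  L_A = 1.8062e-05
  L_B = 0.167579
  L_C = 0.514315
Posterior odds = (π_B·L_B) / (π_C·L_C) = (0.31·0.167579) / (0.58·0.514315) = 0.0519494 / 0.298303 ≈ 0.174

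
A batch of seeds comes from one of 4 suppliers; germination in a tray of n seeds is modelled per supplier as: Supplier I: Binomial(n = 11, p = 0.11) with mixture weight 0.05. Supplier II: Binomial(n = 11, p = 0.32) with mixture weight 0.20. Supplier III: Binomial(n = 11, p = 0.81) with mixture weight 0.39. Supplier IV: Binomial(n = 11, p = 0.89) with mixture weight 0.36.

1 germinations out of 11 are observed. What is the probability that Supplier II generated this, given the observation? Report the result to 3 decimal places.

0.441

P(component k | x) = π_k·f_k(x) / marginal(x), where marginal(x) = Σ_j π_j·f_j(x).
Binomial probabilities:
  L_I = 0.377299
  L_II = 0.0744101
  L_III = 5.46278e-07
  L_IV = 2.53927e-09
Weight by the priors:
  π_I·L_I = 0.05 × 0.377299 = 0.0188649
  π_II·L_II = 0.20 × 0.0744101 = 0.014882
  π_III·L_III = 0.39 × 5.46278e-07 = 2.13048e-07
  π_IV·L_IV = 0.36 × 2.53927e-09 = 9.14139e-10
Sum: 0.0188649 + 0.014882 + 2.13048e-07 + 9.14139e-10 = 0.0337472
P(Supplier II | 1 germinations out of 11) = 0.014882 / 0.0337472 ≈ 0.441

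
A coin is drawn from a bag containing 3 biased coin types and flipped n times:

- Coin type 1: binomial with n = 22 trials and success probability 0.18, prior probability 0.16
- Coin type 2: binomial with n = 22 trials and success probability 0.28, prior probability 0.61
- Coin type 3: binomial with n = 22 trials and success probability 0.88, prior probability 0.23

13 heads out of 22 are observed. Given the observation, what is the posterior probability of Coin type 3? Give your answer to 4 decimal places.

0.0982

P(component k | x) = P(Z=k)·f_k(x) / marginal(x), where marginal(x) = Σ_j P(Z=j)·f_j(x).
Evaluate each component's likelihood at the observed value:
  L_1 = 1.73616e-05
  L_2 = 0.00168178
  L_3 = 0.000487112
Multiply by the mixture weights:
  P(Z=1)·L_1 = 0.16 × 1.73616e-05 = 2.77786e-06
  P(Z=2)·L_2 = 0.61 × 0.00168178 = 0.00102589
  P(Z=3)·L_3 = 0.23 × 0.000487112 = 0.000112036
Evidence: 2.77786e-06 + 0.00102589 + 0.000112036 = 0.0011407
P(Coin type 3 | x) = 0.000112036 / 0.0011407 ≈ 0.0982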